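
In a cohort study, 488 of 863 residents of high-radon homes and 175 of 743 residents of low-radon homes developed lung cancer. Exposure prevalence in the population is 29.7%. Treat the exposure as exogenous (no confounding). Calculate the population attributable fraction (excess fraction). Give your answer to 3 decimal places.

PAF ≈ 0.294

p₁ = P(outcome | exposed) = 488/863 = 0.56547
p₀ = P(outcome | unexposed) = 175/743 = 0.23553
Overall risk P(Y=1) = π·p₁ + (1−π)·p₀ = 0.297×0.56547 + 0.703×0.23553 = 0.33352.
Under exogeneity, PAF = [P(Y=1) − p₀] / P(Y=1).
PAF = (0.33352 − 0.23553) / 0.33352 ≈ 0.2938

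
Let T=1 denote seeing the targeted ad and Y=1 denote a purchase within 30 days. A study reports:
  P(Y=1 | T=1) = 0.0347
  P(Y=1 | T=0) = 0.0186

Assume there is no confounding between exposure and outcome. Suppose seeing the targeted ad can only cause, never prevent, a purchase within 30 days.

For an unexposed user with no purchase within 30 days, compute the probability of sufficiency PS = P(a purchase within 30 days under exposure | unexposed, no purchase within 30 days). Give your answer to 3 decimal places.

PS ≈ 0.016

Let p₁ = 0.0347, p₀ = 0.0186.
Under exogeneity and monotonicity, PS = (p₁ − p₀) / (1 − p₀).
PS = (0.0347 − 0.0186) / (1 − 0.0186) = 0.0161 / 0.9814 ≈ 0.0164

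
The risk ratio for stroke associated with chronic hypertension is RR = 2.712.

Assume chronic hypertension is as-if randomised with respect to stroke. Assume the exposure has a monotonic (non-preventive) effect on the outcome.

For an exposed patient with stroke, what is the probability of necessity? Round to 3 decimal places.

Under exogeneity and monotonicity, PN = (RR − 1) / RR = 1 − 1/RR.
PN = (2.712 − 1) / 2.712 = 1.712 / 2.712 ≈ 0.6313

PN ≈ 0.631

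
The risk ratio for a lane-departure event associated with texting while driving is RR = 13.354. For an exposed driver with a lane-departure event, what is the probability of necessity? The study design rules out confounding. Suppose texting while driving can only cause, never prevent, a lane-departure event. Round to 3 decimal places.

PN ≈ 0.925

Under exogeneity and monotonicity, PN = (RR − 1) / RR = 1 − 1/RR.
PN = (13.354 − 1) / 13.354 = 12.35 / 13.354 ≈ 0.9251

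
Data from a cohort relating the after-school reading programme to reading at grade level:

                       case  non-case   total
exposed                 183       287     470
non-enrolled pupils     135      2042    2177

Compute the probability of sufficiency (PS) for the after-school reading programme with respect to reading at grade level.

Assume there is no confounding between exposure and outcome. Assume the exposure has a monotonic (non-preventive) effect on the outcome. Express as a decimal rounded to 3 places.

PS ≈ 0.349

p₁ = P(outcome | exposed) = 183/470 = 0.38936
p₀ = P(outcome | unexposed) = 135/2177 = 0.062012
Under exogeneity and monotonicity, PS = (p₁ − p₀)/(1 − p₀).
PS = (0.38936 − 0.062012) / 0.93799 ≈ 0.3490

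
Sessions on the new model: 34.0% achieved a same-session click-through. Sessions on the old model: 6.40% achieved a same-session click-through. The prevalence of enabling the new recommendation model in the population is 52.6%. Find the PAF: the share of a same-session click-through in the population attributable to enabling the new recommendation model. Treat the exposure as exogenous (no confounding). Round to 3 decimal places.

PAF ≈ 0.694

p₁ = 0.34, p₀ = 0.064.
Overall risk P(Y=1) = π·p₁ + (1−π)·p₀ = 0.526×0.34 + 0.474×0.064 = 0.20918.
Under exogeneity, PAF = [P(Y=1) − p₀] / P(Y=1).
PAF = (0.20918 − 0.064) / 0.20918 ≈ 0.6940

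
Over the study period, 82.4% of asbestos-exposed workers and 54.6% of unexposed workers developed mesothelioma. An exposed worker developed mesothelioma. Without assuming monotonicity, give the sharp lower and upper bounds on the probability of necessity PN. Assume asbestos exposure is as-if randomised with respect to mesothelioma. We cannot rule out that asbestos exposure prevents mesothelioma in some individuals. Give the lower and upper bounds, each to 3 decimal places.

0.337 ≤ PN ≤ 0.551

p₁ = 0.824, p₀ = 0.546.
Under exogeneity alone the bounds on PN are max{0,(p₁−p₀)/p₁} ≤ PN ≤ min{1,(1−p₀)/p₁}.
  lower = (p₁ − p₀)/p₁ = 0.278 / 0.824 ≈ 0.3374
  upper = min{1, (1 − p₀)/p₁} = 0.454 / 0.824 ≈ 0.5510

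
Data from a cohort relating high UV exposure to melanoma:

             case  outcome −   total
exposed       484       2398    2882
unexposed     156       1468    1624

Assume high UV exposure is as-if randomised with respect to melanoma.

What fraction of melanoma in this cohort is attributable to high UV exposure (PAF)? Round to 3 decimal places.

p₁ = P(outcome | exposed) = 484/2882 = 0.16794
p₀ = P(outcome | unexposed) = 156/1624 = 0.096059
Exposure prevalence π = 2882/4506 = 0.63959; overall risk P(Y=1) = 0.14203.
Under exogeneity, PAF = [P(Y=1) − p₀]/P(Y=1).
PAF = (0.14203 − 0.096059) / 0.14203 ≈ 0.3237

PAF ≈ 0.324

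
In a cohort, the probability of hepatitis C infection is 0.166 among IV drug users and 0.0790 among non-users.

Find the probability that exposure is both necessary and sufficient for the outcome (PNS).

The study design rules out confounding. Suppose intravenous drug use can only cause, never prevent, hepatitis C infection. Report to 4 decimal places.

Let p₁ = 0.166, p₀ = 0.079.
Under exogeneity and monotonicity, PNS = p₁ − p₀.
PNS = 0.166 − 0.079 = 0.087

PNS ≈ 0.0870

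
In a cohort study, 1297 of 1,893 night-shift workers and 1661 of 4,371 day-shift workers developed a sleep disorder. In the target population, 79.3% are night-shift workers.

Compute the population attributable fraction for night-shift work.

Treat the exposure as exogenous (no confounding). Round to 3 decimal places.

p₁ = P(outcome | exposed) = 1297/1893 = 0.68516
p₀ = P(outcome | unexposed) = 1661/4371 = 0.38
Overall risk P(Y=1) = π·p₁ + (1−π)·p₀ = 0.793×0.68516 + 0.207×0.38 = 0.62199.
Under exogeneity, PAF = [P(Y=1) − p₀] / P(Y=1).
PAF = (0.62199 − 0.38) / 0.62199 ≈ 0.3890

PAF ≈ 0.389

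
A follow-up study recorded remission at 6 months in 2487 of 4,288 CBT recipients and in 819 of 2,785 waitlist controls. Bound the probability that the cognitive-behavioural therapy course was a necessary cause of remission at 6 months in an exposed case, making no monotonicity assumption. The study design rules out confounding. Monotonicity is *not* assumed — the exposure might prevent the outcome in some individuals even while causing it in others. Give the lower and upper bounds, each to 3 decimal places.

0.493 ≤ PN ≤ 1.000

p₁ = P(outcome | exposed) = 2487/4288 = 0.57999
p₀ = P(outcome | unexposed) = 819/2785 = 0.29408
Under exogeneity alone the bounds on PN are max{0,(p₁−p₀)/p₁} ≤ PN ≤ min{1,(1−p₀)/p₁}.
  lower = (p₁ − p₀)/p₁ = 0.28592 / 0.57999 ≈ 0.4930
  upper = min{1, (1 − p₀)/p₁} = 0.70592 / 0.57999 ≈ 1.2171 → capped at 1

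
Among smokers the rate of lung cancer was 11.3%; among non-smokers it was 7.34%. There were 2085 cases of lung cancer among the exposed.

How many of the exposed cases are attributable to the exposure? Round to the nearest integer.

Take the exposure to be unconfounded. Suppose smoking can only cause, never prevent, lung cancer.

about 731 cases

p₁ = 0.113, p₀ = 0.0734.
PN = (p₁ − p₀)/p₁ = (0.113 − 0.0734) / 0.113 ≈ 0.35044.
Attributable cases ≈ PN × (exposed cases) = 0.35044 × 2085 ≈ 730.67.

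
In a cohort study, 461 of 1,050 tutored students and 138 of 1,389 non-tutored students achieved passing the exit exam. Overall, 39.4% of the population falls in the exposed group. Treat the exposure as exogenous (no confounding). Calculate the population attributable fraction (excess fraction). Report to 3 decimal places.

p₁ = P(outcome | exposed) = 461/1050 = 0.43905
p₀ = P(outcome | unexposed) = 138/1389 = 0.099352
Overall risk P(Y=1) = π·p₁ + (1−π)·p₀ = 0.394×0.43905 + 0.606×0.099352 = 0.23319.
Under exogeneity, PAF = [P(Y=1) − p₀] / P(Y=1).
PAF = (0.23319 − 0.099352) / 0.23319 ≈ 0.5739

PAF ≈ 0.574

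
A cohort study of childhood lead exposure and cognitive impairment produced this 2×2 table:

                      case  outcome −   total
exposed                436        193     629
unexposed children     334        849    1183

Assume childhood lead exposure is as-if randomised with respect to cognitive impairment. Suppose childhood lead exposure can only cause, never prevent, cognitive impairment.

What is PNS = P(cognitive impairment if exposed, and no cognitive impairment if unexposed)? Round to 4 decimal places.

PNS ≈ 0.4108

p₁ = P(outcome | exposed) = 436/629 = 0.69316
p₀ = P(outcome | unexposed) = 334/1183 = 0.28233
Under exogeneity and monotonicity, PNS = p₁ − p₀.
PNS = 0.69316 − 0.28233 = 0.41083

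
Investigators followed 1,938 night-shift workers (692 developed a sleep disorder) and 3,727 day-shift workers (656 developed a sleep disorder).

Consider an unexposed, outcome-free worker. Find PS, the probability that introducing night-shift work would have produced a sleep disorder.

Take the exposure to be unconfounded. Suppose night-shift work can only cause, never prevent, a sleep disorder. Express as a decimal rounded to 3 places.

PS ≈ 0.220

p₁ = P(outcome | exposed) = 692/1938 = 0.35707
p₀ = P(outcome | unexposed) = 656/3727 = 0.17601
Under exogeneity and monotonicity, PS = (p₁ − p₀) / (1 − p₀).
PS = (0.35707 − 0.17601) / (1 − 0.17601) = 0.18106 / 0.82399 ≈ 0.2197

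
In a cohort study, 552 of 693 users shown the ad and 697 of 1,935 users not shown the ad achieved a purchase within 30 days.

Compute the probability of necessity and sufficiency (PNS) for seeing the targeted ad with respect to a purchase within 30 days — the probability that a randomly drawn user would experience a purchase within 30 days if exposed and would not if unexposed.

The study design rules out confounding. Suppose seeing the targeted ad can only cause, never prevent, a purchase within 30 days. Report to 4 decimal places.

p₁ = P(outcome | exposed) = 552/693 = 0.79654
p₀ = P(outcome | unexposed) = 697/1935 = 0.36021
Under exogeneity and monotonicity, PNS = p₁ − p₀.
PNS = 0.79654 − 0.36021 = 0.43633

PNS ≈ 0.4363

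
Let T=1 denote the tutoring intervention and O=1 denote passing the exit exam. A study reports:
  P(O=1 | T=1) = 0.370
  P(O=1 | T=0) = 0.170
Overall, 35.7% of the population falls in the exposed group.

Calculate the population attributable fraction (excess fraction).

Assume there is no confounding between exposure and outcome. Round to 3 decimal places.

Let p₁ = 0.37, p₀ = 0.17.
Overall risk P(Y=1) = π·p₁ + (1−π)·p₀ = 0.357×0.37 + 0.643×0.17 = 0.2414.
Under exogeneity, PAF = [P(Y=1) − p₀] / P(Y=1).
PAF = (0.2414 − 0.17) / 0.2414 ≈ 0.2958

PAF ≈ 0.296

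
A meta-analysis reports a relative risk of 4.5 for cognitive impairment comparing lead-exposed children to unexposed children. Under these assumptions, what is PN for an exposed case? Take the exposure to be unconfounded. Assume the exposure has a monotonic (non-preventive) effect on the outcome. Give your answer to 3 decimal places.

Under exogeneity and monotonicity, PN = (RR − 1) / RR = 1 − 1/RR.
PN = (4.5 − 1) / 4.5 = 3.5 / 4.5 ≈ 0.7778

PN ≈ 0.778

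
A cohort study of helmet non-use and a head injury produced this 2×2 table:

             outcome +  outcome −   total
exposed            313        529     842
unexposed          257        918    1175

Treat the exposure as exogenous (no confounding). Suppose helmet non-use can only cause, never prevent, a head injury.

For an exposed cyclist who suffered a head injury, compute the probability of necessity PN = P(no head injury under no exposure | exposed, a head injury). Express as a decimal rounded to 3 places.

PN ≈ 0.412

p₁ = P(outcome | exposed) = 313/842 = 0.37173
p₀ = P(outcome | unexposed) = 257/1175 = 0.21872
Under exogeneity and monotonicity, PN = (p₁ − p₀)/p₁.
PN = (0.37173 − 0.21872) / 0.37173 ≈ 0.4116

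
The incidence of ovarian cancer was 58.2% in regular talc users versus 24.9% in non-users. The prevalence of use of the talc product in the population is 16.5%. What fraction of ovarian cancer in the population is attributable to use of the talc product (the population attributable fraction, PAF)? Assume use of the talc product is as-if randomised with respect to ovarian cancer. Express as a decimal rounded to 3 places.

p₁ = 0.582, p₀ = 0.249.
Overall risk P(Y=1) = π·p₁ + (1−π)·p₀ = 0.165×0.582 + 0.835×0.249 = 0.30395.
Under exogeneity, PAF = [P(Y=1) − p₀] / P(Y=1).
PAF = (0.30395 − 0.249) / 0.30395 ≈ 0.1808

PAF ≈ 0.181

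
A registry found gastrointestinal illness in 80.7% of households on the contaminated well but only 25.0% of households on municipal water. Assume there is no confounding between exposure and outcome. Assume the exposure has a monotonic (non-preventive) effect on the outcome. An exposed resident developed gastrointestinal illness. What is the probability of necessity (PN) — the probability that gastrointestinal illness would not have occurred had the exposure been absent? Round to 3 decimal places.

p₁ = 0.807, p₀ = 0.25.
Under exogeneity and monotonicity, PN = (p₁ − p₀) / p₁.
PN = (0.807 − 0.25) / 0.807 = 0.557 / 0.807 ≈ 0.6902

PN ≈ 0.690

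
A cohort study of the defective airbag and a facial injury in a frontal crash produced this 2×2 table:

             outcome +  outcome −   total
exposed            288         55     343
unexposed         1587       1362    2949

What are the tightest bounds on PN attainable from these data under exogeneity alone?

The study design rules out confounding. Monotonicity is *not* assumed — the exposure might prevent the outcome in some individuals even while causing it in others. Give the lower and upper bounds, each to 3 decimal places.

0.359 ≤ PN ≤ 0.550

p₁ = P(outcome | exposed) = 288/343 = 0.83965
p₀ = P(outcome | unexposed) = 1587/2949 = 0.53815
Under exogeneity alone the bounds on PN are max{0,(p₁−p₀)/p₁} ≤ PN ≤ min{1,(1−p₀)/p₁}.
  lower = (p₁ − p₀)/p₁ = 0.3015 / 0.83965 ≈ 0.3591
  upper = min{1, (1 − p₀)/p₁} = 0.46185 / 0.83965 ≈ 0.5501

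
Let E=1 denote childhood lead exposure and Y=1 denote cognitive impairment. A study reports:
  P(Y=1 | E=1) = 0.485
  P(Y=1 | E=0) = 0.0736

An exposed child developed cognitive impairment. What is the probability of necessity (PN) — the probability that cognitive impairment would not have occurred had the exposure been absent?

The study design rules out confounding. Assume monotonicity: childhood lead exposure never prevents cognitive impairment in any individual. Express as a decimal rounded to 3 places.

Let p₁ = 0.485, p₀ = 0.0736.
Under exogeneity and monotonicity, PN = (p₁ − p₀) / p₁.
PN = (0.485 − 0.0736) / 0.485 = 0.4114 / 0.485 ≈ 0.8482

PN ≈ 0.848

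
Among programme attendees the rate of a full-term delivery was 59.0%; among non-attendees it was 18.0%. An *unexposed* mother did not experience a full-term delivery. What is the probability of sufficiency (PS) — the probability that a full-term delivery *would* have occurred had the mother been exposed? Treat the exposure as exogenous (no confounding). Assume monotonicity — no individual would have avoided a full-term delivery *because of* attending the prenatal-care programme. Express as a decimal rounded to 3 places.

p₁ = 0.59, p₀ = 0.18.
Under exogeneity and monotonicity, PS = (p₁ − p₀) / (1 − p₀).
PS = (0.59 − 0.18) / (1 − 0.18) = 0.41 / 0.82 ≈ 0.5000

PS ≈ 0.500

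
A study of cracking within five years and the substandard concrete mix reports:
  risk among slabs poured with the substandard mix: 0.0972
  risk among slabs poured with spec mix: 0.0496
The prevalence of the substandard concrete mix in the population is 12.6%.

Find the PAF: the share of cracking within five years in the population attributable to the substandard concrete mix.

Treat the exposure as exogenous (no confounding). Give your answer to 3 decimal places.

Let p₁ = 0.0972, p₀ = 0.0496.
Overall risk P(Y=1) = π·p₁ + (1−π)·p₀ = 0.126×0.0972 + 0.874×0.0496 = 0.055598.
Under exogeneity, PAF = [P(Y=1) − p₀] / P(Y=1).
PAF = (0.055598 − 0.0496) / 0.055598 ≈ 0.1079

PAF ≈ 0.108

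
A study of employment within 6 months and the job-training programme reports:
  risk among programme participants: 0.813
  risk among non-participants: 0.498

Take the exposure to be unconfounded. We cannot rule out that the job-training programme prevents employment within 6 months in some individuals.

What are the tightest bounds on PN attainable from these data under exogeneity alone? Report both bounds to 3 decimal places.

Let p₁ = 0.813, p₀ = 0.498.
Under exogeneity alone the bounds on PN are max{0,(p₁−p₀)/p₁} ≤ PN ≤ min{1,(1−p₀)/p₁}.
  lower = (p₁ − p₀)/p₁ = 0.315 / 0.813 ≈ 0.3875
  upper = min{1, (1 − p₀)/p₁} = 0.502 / 0.813 ≈ 0.6175

0.387 ≤ PN ≤ 0.617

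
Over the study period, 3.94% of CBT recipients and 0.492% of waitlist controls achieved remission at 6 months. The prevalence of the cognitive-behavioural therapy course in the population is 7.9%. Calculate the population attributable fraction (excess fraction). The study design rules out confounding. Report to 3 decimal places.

PAF ≈ 0.356

p₁ = 0.0394, p₀ = 0.00492.
Overall risk P(Y=1) = π·p₁ + (1−π)·p₀ = 0.079×0.0394 + 0.921×0.00492 = 0.0076439.
Under exogeneity, PAF = [P(Y=1) − p₀] / P(Y=1).
PAF = (0.0076439 − 0.00492) / 0.0076439 ≈ 0.3564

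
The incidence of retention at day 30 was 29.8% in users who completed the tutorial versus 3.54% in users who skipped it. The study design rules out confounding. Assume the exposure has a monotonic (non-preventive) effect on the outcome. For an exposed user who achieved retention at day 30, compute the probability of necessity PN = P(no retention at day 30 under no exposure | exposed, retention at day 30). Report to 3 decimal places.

PN ≈ 0.881

p₁ = 0.298, p₀ = 0.0354.
Under exogeneity and monotonicity, PN = (p₁ − p₀) / p₁.
PN = (0.298 − 0.0354) / 0.298 = 0.2626 / 0.298 ≈ 0.8812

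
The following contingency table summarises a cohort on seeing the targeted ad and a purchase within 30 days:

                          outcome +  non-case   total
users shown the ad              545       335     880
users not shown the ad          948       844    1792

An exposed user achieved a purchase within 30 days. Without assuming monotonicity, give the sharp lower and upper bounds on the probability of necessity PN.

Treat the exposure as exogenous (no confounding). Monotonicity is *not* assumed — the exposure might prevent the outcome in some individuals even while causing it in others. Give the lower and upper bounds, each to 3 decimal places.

0.146 ≤ PN ≤ 0.760

p₁ = P(outcome | exposed) = 545/880 = 0.61932
p₀ = P(outcome | unexposed) = 948/1792 = 0.52902
Under exogeneity alone the bounds on PN are max{0,(p₁−p₀)/p₁} ≤ PN ≤ min{1,(1−p₀)/p₁}.
  lower = (p₁ − p₀)/p₁ = 0.0903 / 0.61932 ≈ 0.1458
  upper = min{1, (1 − p₀)/p₁} = 0.47098 / 0.61932 ≈ 0.7605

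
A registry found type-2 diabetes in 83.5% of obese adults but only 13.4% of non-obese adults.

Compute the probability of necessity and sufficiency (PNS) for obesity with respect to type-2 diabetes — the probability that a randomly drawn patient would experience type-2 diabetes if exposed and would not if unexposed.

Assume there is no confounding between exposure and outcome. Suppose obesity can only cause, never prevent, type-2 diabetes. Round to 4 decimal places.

PNS ≈ 0.7010

p₁ = 0.835, p₀ = 0.134.
Under exogeneity and monotonicity, PNS = p₁ − p₀.
PNS = 0.835 − 0.134 = 0.701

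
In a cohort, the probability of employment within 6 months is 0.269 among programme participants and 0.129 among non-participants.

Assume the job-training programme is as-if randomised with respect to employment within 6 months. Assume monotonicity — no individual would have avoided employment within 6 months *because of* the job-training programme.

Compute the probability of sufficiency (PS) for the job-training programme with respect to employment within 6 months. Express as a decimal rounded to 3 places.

PS ≈ 0.161

Let p₁ = 0.269, p₀ = 0.129.
Under exogeneity and monotonicity, PS = (p₁ − p₀) / (1 − p₀).
PS = (0.269 − 0.129) / (1 − 0.129) = 0.14 / 0.871 ≈ 0.1607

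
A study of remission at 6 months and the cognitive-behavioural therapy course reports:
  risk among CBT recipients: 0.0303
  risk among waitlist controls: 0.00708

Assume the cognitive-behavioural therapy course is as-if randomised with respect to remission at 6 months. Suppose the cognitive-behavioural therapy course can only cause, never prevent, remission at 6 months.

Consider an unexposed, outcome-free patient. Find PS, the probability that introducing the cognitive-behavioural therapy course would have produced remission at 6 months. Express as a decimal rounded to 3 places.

Let p₁ = 0.0303, p₀ = 0.00708.
Under exogeneity and monotonicity, PS = (p₁ − p₀) / (1 − p₀).
PS = (0.0303 − 0.00708) / (1 − 0.00708) = 0.02322 / 0.99292 ≈ 0.0234

PS ≈ 0.023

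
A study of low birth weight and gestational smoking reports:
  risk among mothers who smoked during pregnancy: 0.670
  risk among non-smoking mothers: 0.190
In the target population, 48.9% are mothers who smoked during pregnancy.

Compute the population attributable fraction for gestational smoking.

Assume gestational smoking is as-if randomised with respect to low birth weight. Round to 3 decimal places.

PAF ≈ 0.553

Let p₁ = 0.67, p₀ = 0.19.
Overall risk P(Y=1) = π·p₁ + (1−π)·p₀ = 0.489×0.67 + 0.511×0.19 = 0.42472.
Under exogeneity, PAF = [P(Y=1) − p₀] / P(Y=1).
PAF = (0.42472 − 0.19) / 0.42472 ≈ 0.5526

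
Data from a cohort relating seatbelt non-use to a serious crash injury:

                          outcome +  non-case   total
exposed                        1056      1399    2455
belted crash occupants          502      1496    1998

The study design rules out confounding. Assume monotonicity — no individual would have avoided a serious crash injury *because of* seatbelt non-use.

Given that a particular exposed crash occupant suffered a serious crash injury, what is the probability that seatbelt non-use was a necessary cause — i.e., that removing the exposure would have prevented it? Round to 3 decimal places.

p₁ = P(outcome | exposed) = 1056/2455 = 0.43014
p₀ = P(outcome | unexposed) = 502/1998 = 0.25125
Under exogeneity and monotonicity, PN = (p₁ − p₀) / p₁.
PN = (0.43014 − 0.25125) / 0.43014 = 0.17889 / 0.43014 ≈ 0.4159

PN ≈ 0.416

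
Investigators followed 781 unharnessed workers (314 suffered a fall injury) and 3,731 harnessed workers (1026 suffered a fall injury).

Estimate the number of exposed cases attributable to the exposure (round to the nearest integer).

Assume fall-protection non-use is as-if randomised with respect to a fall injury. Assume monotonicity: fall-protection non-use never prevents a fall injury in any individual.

about 99 cases

p₁ = P(outcome | exposed) = 314/781 = 0.40205
p₀ = P(outcome | unexposed) = 1026/3731 = 0.27499
PN = (p₁ − p₀)/p₁ = (0.40205 − 0.27499) / 0.40205 ≈ 0.31602.
Attributable cases ≈ PN × (exposed cases) = 0.31602 × 314 ≈ 99.23.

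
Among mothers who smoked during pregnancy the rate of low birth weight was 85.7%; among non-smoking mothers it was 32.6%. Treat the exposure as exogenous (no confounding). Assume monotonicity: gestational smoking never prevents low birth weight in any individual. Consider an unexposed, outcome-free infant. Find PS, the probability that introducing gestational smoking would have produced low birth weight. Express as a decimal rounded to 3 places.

PS ≈ 0.788

p₁ = 0.857, p₀ = 0.326.
Under exogeneity and monotonicity, PS = (p₁ − p₀) / (1 − p₀).
PS = (0.857 − 0.326) / (1 − 0.326) = 0.531 / 0.674 ≈ 0.7878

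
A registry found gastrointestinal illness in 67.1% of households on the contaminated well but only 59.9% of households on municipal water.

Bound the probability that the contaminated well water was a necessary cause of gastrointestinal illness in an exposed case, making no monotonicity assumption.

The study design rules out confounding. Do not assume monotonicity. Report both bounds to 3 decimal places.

p₁ = 0.671, p₀ = 0.599.
Under exogeneity alone the bounds on PN are max{0,(p₁−p₀)/p₁} ≤ PN ≤ min{1,(1−p₀)/p₁}.
  lower = (p₁ − p₀)/p₁ = 0.072 / 0.671 ≈ 0.1073
  upper = min{1, (1 − p₀)/p₁} = 0.401 / 0.671 ≈ 0.5976

0.107 ≤ PN ≤ 0.598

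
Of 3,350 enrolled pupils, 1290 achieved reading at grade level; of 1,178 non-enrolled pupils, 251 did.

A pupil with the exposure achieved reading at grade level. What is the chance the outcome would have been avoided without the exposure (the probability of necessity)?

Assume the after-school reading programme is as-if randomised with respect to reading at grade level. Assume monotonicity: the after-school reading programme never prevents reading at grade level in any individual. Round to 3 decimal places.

p₁ = P(outcome | exposed) = 1290/3350 = 0.38507
p₀ = P(outcome | unexposed) = 251/1178 = 0.21307
Under exogeneity and monotonicity, PN = (p₁ − p₀) / p₁.
PN = (0.38507 − 0.21307) / 0.38507 = 0.172 / 0.38507 ≈ 0.4467

PN ≈ 0.447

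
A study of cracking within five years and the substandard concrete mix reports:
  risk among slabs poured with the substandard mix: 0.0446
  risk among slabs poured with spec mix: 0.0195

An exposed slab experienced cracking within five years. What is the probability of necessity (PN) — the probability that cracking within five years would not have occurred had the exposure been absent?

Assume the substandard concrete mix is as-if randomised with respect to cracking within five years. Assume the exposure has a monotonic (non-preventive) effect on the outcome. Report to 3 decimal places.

Let p₁ = 0.0446, p₀ = 0.0195.
Under exogeneity and monotonicity, PN = (p₁ − p₀) / p₁.
PN = (0.0446 − 0.0195) / 0.0446 = 0.0251 / 0.0446 ≈ 0.5628

PN ≈ 0.563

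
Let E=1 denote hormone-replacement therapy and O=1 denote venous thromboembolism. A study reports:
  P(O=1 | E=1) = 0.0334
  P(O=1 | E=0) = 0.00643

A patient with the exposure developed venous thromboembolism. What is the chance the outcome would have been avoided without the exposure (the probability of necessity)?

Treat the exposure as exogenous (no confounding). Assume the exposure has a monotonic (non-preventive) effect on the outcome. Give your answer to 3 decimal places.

Let p₁ = 0.0334, p₀ = 0.00643.
Under exogeneity and monotonicity, PN = (p₁ − p₀) / p₁.
PN = (0.0334 − 0.00643) / 0.0334 = 0.02697 / 0.0334 ≈ 0.8075

PN ≈ 0.807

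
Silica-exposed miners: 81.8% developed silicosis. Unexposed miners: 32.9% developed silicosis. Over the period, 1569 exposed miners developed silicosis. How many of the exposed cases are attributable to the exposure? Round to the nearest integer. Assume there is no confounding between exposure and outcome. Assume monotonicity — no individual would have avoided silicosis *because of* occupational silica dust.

p₁ = 0.818, p₀ = 0.329.
PN = (p₁ − p₀)/p₁ = (0.818 − 0.329) / 0.818 ≈ 0.59780.
Attributable cases ≈ PN × (exposed cases) = 0.59780 × 1569 ≈ 937.95.

about 938 cases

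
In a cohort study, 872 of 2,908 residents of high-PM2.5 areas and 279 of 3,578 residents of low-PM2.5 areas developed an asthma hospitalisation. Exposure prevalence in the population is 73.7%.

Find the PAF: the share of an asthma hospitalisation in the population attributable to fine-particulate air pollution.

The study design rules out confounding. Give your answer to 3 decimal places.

PAF ≈ 0.677

p₁ = P(outcome | exposed) = 872/2908 = 0.29986
p₀ = P(outcome | unexposed) = 279/3578 = 0.077977
Overall risk P(Y=1) = π·p₁ + (1−π)·p₀ = 0.737×0.29986 + 0.263×0.077977 = 0.24151.
Under exogeneity, PAF = [P(Y=1) − p₀] / P(Y=1).
PAF = (0.24151 − 0.077977) / 0.24151 ≈ 0.6771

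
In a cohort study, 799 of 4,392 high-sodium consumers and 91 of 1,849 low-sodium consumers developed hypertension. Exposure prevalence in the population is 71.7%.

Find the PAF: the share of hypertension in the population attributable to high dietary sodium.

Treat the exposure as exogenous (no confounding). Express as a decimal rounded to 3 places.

PAF ≈ 0.659

p₁ = P(outcome | exposed) = 799/4392 = 0.18192
p₀ = P(outcome | unexposed) = 91/1849 = 0.049216
Overall risk P(Y=1) = π·p₁ + (1−π)·p₀ = 0.717×0.18192 + 0.283×0.049216 = 0.14437.
Under exogeneity, PAF = [P(Y=1) − p₀] / P(Y=1).
PAF = (0.14437 − 0.049216) / 0.14437 ≈ 0.6591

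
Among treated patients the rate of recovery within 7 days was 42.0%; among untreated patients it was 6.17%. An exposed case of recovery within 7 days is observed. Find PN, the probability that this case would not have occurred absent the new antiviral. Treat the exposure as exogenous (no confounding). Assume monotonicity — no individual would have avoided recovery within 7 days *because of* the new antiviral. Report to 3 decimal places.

p₁ = 0.42, p₀ = 0.0617.
Under exogeneity and monotonicity, PN = (p₁ − p₀) / p₁.
PN = (0.42 − 0.0617) / 0.42 = 0.3583 / 0.42 ≈ 0.8531

PN ≈ 0.853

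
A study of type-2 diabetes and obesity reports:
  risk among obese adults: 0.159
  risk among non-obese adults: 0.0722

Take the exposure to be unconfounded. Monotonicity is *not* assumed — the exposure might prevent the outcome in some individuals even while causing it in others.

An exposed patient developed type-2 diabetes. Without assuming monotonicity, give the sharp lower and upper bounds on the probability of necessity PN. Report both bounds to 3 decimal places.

0.546 ≤ PN ≤ 1.000

Let p₁ = 0.159, p₀ = 0.0722.
Under exogeneity alone the bounds on PN are max{0,(p₁−p₀)/p₁} ≤ PN ≤ min{1,(1−p₀)/p₁}.
  lower = (p₁ − p₀)/p₁ = 0.0868 / 0.159 ≈ 0.5459
  upper = min{1, (1 − p₀)/p₁} = 0.9278 / 0.159 ≈ 5.8352 → capped at 1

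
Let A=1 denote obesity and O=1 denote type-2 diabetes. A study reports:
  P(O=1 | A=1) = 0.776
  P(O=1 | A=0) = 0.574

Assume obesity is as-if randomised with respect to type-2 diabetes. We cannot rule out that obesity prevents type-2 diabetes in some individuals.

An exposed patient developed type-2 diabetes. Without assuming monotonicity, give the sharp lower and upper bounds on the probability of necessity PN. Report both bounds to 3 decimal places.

Let p₁ = 0.776, p₀ = 0.574.
Under exogeneity alone the bounds on PN are max{0,(p₁−p₀)/p₁} ≤ PN ≤ min{1,(1−p₀)/p₁}.
  lower = (p₁ − p₀)/p₁ = 0.202 / 0.776 ≈ 0.2603
  upper = min{1, (1 − p₀)/p₁} = 0.426 / 0.776 ≈ 0.5490

0.260 ≤ PN ≤ 0.549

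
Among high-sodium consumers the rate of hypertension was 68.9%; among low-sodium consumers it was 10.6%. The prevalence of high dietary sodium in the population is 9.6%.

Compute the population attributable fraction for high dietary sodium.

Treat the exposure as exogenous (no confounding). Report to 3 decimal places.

p₁ = 0.689, p₀ = 0.106.
Overall risk P(Y=1) = π·p₁ + (1−π)·p₀ = 0.096×0.689 + 0.904×0.106 = 0.16197.
Under exogeneity, PAF = [P(Y=1) − p₀] / P(Y=1).
PAF = (0.16197 − 0.106) / 0.16197 ≈ 0.3455

PAF ≈ 0.346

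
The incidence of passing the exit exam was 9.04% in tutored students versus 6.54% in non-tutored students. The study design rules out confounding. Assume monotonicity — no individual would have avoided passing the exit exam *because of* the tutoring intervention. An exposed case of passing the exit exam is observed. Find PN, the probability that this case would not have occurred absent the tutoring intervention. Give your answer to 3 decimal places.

p₁ = 0.0904, p₀ = 0.0654.
Under exogeneity and monotonicity, PN = (p₁ − p₀) / p₁.
PN = (0.0904 − 0.0654) / 0.0904 = 0.025 / 0.0904 ≈ 0.2765

PN ≈ 0.277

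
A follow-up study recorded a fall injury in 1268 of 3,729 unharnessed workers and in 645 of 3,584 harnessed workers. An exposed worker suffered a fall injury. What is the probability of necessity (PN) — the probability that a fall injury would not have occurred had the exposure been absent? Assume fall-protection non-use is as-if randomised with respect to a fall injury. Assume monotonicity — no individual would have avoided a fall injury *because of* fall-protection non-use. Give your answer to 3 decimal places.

p₁ = P(outcome | exposed) = 1268/3729 = 0.34004
p₀ = P(outcome | unexposed) = 645/3584 = 0.17997
Under exogeneity and monotonicity, PN = (p₁ − p₀) / p₁.
PN = (0.34004 − 0.17997) / 0.34004 = 0.16007 / 0.34004 ≈ 0.4707

PN ≈ 0.471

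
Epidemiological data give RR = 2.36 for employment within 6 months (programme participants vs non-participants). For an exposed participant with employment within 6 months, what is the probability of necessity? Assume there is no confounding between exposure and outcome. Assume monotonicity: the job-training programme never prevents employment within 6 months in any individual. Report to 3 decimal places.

PN ≈ 0.576

Under exogeneity and monotonicity, PN = (RR − 1) / RR = 1 − 1/RR.
PN = (2.36 − 1) / 2.36 = 1.36 / 2.36 ≈ 0.5763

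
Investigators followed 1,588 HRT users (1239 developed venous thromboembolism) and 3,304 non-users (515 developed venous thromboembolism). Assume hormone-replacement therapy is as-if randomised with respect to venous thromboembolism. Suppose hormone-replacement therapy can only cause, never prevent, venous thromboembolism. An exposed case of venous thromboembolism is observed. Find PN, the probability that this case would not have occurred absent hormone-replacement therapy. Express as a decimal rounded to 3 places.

p₁ = P(outcome | exposed) = 1239/1588 = 0.78023
p₀ = P(outcome | unexposed) = 515/3304 = 0.15587
Under exogeneity and monotonicity, PN = (p₁ − p₀) / p₁.
PN = (0.78023 − 0.15587) / 0.78023 = 0.62436 / 0.78023 ≈ 0.8002

PN ≈ 0.800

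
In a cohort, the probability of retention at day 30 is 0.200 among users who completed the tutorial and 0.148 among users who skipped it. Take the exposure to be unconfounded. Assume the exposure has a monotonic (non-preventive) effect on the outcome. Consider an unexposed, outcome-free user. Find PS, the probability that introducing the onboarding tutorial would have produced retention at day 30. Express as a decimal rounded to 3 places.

PS ≈ 0.061

Let p₁ = 0.2, p₀ = 0.148.
Under exogeneity and monotonicity, PS = (p₁ − p₀) / (1 − p₀).
PS = (0.2 − 0.148) / (1 − 0.148) = 0.052 / 0.852 ≈ 0.0610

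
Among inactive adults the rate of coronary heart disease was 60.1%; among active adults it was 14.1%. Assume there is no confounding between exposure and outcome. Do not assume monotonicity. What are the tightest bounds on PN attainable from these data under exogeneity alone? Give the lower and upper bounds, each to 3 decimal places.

0.765 ≤ PN ≤ 1.000

p₁ = 0.601, p₀ = 0.141.
Under exogeneity alone the bounds on PN are max{0,(p₁−p₀)/p₁} ≤ PN ≤ min{1,(1−p₀)/p₁}.
  lower = (p₁ − p₀)/p₁ = 0.46 / 0.601 ≈ 0.7654
  upper = min{1, (1 − p₀)/p₁} = 0.859 / 0.601 ≈ 1.4293 → capped at 1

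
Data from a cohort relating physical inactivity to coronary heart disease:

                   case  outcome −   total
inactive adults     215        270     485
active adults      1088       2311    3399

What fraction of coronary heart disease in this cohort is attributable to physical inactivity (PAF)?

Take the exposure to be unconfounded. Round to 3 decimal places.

PAF ≈ 0.046

p₁ = P(outcome | exposed) = 215/485 = 0.4433
p₀ = P(outcome | unexposed) = 1088/3399 = 0.32009
Exposure prevalence π = 485/3884 = 0.12487; overall risk P(Y=1) = 0.33548.
Under exogeneity, PAF = [P(Y=1) − p₀]/P(Y=1).
PAF = (0.33548 − 0.32009) / 0.33548 ≈ 0.0459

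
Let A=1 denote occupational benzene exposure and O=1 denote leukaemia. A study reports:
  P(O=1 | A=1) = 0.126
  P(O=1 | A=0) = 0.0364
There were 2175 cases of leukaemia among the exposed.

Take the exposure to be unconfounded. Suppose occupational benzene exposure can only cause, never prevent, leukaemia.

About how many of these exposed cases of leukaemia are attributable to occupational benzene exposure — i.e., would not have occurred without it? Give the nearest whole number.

Let p₁ = 0.126, p₀ = 0.0364.
PN = (p₁ − p₀)/p₁ = (0.126 − 0.0364) / 0.126 ≈ 0.71111.
Attributable cases ≈ PN × (exposed cases) = 0.71111 × 2175 ≈ 1546.67.

about 1547 cases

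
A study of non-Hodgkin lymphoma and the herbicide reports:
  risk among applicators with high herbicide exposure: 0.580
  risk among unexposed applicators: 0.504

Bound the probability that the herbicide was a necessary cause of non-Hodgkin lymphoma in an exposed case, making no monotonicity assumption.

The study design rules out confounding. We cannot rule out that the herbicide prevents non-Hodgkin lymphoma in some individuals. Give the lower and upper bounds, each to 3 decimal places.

Let p₁ = 0.58, p₀ = 0.504.
Under exogeneity alone the bounds on PN are max{0,(p₁−p₀)/p₁} ≤ PN ≤ min{1,(1−p₀)/p₁}.
  lower = (p₁ − p₀)/p₁ = 0.076 / 0.58 ≈ 0.1310
  upper = min{1, (1 − p₀)/p₁} = 0.496 / 0.58 ≈ 0.8552

0.131 ≤ PN ≤ 0.855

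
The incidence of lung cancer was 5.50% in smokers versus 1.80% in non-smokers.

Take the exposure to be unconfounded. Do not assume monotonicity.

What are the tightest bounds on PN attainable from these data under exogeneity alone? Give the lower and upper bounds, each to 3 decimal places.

0.673 ≤ PN ≤ 1.000

p₁ = 0.055, p₀ = 0.018.
Under exogeneity alone the bounds on PN are max{0,(p₁−p₀)/p₁} ≤ PN ≤ min{1,(1−p₀)/p₁}.
  lower = (p₁ − p₀)/p₁ = 0.037 / 0.055 ≈ 0.6727
  upper = min{1, (1 − p₀)/p₁} = 0.982 / 0.055 ≈ 17.8545 → capped at 1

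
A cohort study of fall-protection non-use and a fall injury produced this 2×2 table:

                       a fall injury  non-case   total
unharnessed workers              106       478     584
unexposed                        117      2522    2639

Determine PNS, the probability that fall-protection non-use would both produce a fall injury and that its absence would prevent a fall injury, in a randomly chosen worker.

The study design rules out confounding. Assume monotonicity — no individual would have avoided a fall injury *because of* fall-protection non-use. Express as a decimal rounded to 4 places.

PNS ≈ 0.1372

p₁ = P(outcome | exposed) = 106/584 = 0.18151
p₀ = P(outcome | unexposed) = 117/2639 = 0.044335
Under exogeneity and monotonicity, PNS = p₁ − p₀.
PNS = 0.18151 − 0.044335 = 0.13717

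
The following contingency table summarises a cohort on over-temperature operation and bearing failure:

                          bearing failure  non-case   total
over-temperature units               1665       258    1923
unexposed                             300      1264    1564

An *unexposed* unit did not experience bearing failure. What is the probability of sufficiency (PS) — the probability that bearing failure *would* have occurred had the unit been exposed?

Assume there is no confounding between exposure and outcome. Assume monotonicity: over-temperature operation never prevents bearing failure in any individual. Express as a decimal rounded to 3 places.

p₁ = P(outcome | exposed) = 1665/1923 = 0.86583
p₀ = P(outcome | unexposed) = 300/1564 = 0.19182
Under exogeneity and monotonicity, PS = (p₁ − p₀) / (1 − p₀).
PS = (0.86583 − 0.19182) / (1 − 0.19182) = 0.67402 / 0.80818 ≈ 0.8340

PS ≈ 0.834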